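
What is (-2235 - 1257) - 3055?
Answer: -6547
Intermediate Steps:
(-2235 - 1257) - 3055 = -3492 - 3055 = -6547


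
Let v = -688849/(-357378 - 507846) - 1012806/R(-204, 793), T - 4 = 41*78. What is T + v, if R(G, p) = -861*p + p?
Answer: 7748916801191/2418301080 ≈ 3204.3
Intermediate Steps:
R(G, p) = -860*p
T = 3202 (T = 4 + 41*78 = 4 + 3198 = 3202)
v = 5516743031/2418301080 (v = -688849/(-357378 - 507846) - 1012806/((-860*793)) = -688849/(-865224) - 1012806/(-681980) = -688849*(-1/865224) - 1012806*(-1/681980) = 688849/865224 + 506403/340990 = 5516743031/2418301080 ≈ 2.2812)
T + v = 3202 + 5516743031/2418301080 = 7748916801191/2418301080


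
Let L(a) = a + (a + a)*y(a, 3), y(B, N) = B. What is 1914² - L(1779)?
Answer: -2668065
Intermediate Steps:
L(a) = a + 2*a² (L(a) = a + (a + a)*a = a + (2*a)*a = a + 2*a²)
1914² - L(1779) = 1914² - 1779*(1 + 2*1779) = 3663396 - 1779*(1 + 3558) = 3663396 - 1779*3559 = 3663396 - 1*6331461 = 3663396 - 6331461 = -2668065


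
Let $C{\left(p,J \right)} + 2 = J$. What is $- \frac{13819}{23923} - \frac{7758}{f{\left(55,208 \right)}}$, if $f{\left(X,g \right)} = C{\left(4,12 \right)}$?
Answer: $- \frac{92866412}{119615} \approx -776.38$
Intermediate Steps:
$C{\left(p,J \right)} = -2 + J$
$f{\left(X,g \right)} = 10$ ($f{\left(X,g \right)} = -2 + 12 = 10$)
$- \frac{13819}{23923} - \frac{7758}{f{\left(55,208 \right)}} = - \frac{13819}{23923} - \frac{7758}{10} = \left(-13819\right) \frac{1}{23923} - \frac{3879}{5} = - \frac{13819}{23923} - \frac{3879}{5} = - \frac{92866412}{119615}$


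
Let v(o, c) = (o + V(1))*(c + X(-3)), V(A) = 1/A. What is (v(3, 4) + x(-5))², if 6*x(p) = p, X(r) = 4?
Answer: 34969/36 ≈ 971.36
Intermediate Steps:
x(p) = p/6
v(o, c) = (1 + o)*(4 + c) (v(o, c) = (o + 1/1)*(c + 4) = (o + 1)*(4 + c) = (1 + o)*(4 + c))
(v(3, 4) + x(-5))² = ((4 + 4 + 4*3 + 4*3) + (⅙)*(-5))² = ((4 + 4 + 12 + 12) - ⅚)² = (32 - ⅚)² = (187/6)² = 34969/36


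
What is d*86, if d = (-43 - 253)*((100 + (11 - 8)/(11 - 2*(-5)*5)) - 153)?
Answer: 82222880/61 ≈ 1.3479e+6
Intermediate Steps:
d = 956080/61 (d = -296*((100 + 3/(11 + 10*5)) - 153) = -296*((100 + 3/(11 + 50)) - 153) = -296*((100 + 3/61) - 153) = -296*(6103/61 - 153) = -296*(-3230/61) = 956080/61 ≈ 15673.)
d*86 = (956080/61)*86 = 82222880/61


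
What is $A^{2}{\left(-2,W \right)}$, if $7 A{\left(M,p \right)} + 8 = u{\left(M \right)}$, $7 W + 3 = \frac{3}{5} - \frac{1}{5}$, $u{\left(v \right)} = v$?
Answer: $\frac{100}{49} \approx 2.0408$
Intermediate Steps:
$W = - \frac{13}{35}$ ($W = - \frac{3}{7} + \frac{\frac{3}{5} - \frac{1}{5}}{7} = - \frac{3}{7} + \frac{1}{7} \cdot \frac{2}{5} = - \frac{3}{7} + \frac{2}{35} = - \frac{13}{35} \approx -0.37143$)
$A{\left(M,p \right)} = - \frac{8}{7} + \frac{M}{7}$
$A^{2}{\left(-2,W \right)} = \left(- \frac{8}{7} + \frac{1}{7} \left(-2\right)\right)^{2} = \left(- \frac{8}{7} - \frac{2}{7}\right)^{2} = \left(- \frac{10}{7}\right)^{2} = \frac{100}{49}$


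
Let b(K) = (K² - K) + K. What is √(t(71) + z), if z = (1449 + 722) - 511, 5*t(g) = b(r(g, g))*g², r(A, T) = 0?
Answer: 2*√415 ≈ 40.743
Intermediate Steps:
b(K) = K²
t(g) = 0 (t(g) = (0²*g²)/5 = (0*g²)/5 = (⅕)*0 = 0)
z = 1660 (z = 2171 - 511 = 1660)
√(t(71) + z) = √(0 + 1660) = √1660 = 2*√415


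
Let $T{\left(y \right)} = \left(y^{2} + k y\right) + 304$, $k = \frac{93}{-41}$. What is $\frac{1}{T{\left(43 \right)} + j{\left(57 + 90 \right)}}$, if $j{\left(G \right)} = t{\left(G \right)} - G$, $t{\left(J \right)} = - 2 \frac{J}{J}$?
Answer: $\frac{41}{78165} \approx 0.00052453$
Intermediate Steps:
$k = - \frac{93}{41}$ ($k = 93 \left(- \frac{1}{41}\right) = - \frac{93}{41} \approx -2.2683$)
$t{\left(J \right)} = -2$ ($t{\left(J \right)} = \left(-2\right) 1 = -2$)
$T{\left(y \right)} = 304 + y^{2} - \frac{93 y}{41}$ ($T{\left(y \right)} = \left(y^{2} - \frac{93 y}{41}\right) + 304 = 304 + y^{2} - \frac{93 y}{41}$)
$j{\left(G \right)} = -2 - G$
$\frac{1}{T{\left(43 \right)} + j{\left(57 + 90 \right)}} = \frac{1}{\left(304 + 43^{2} - \frac{3999}{41}\right) - 149} = \frac{1}{\left(304 + 1849 - \frac{3999}{41}\right) - 149} = \frac{1}{\frac{84274}{41} - 149} = \frac{1}{\frac{78165}{41}} = \frac{41}{78165}$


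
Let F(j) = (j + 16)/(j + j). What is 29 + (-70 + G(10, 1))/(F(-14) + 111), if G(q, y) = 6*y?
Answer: 44141/1553 ≈ 28.423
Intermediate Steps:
F(j) = (16 + j)/(2*j) (F(j) = (16 + j)/((2*j)) = (16 + j)*(1/(2*j)) = (16 + j)/(2*j))
29 + (-70 + G(10, 1))/(F(-14) + 111) = 29 + (-70 + 6*1)/((1/2)*(16 - 14)/(-14) + 111) = 29 + (-70 + 6)/((1/2)*(-1/14)*2 + 111) = 29 - 64/(-1/14 + 111) = 29 - 64/1553/14 = 29 - 64*14/1553 = 29 - 896/1553 = 44141/1553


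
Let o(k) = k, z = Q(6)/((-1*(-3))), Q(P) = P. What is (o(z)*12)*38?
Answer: 912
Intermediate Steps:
z = 2 (z = 6/((-1*(-3))) = 6/3 = 6*(⅓) = 2)
(o(z)*12)*38 = (2*12)*38 = 24*38 = 912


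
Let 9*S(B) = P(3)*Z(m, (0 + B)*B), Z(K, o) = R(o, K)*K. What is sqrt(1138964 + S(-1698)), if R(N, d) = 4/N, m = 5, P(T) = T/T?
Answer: sqrt(7388697511481)/2547 ≈ 1067.2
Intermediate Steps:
P(T) = 1
Z(K, o) = 4*K/o (Z(K, o) = (4/o)*K = 4*K/o)
S(B) = 20/(9*B**2) (S(B) = (1*(4*5/((0 + B)*B)))/9 = (1*(4*5/(B*B)))/9 = (1*(4*5/B**2))/9 = (1*(20/B**2))/9 = (20/B**2)/9 = 20/(9*B**2))
sqrt(1138964 + S(-1698)) = sqrt(1138964 + (20/9)/(-1698)**2) = sqrt(1138964 + (20/9)*(1/2883204)) = sqrt(1138964 + 5/6487209) = sqrt(7388697511481/6487209) = sqrt(7388697511481)/2547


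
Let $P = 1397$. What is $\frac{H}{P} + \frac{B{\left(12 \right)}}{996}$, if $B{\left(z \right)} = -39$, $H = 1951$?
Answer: $\frac{629571}{463804} \approx 1.3574$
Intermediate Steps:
$\frac{H}{P} + \frac{B{\left(12 \right)}}{996} = \frac{1951}{1397} - \frac{39}{996} = 1951 \cdot \frac{1}{1397} - \frac{13}{332} = \frac{1951}{1397} - \frac{13}{332} = \frac{629571}{463804}$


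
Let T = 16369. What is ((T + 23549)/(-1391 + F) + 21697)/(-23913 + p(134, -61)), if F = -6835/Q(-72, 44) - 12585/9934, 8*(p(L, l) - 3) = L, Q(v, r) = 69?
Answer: -88607212033396/97696884468293 ≈ -0.90696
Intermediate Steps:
p(L, l) = 3 + L/8
F = -68767255/685446 (F = -6835/69 - 12585/9934 = -68767255/685446 ≈ -100.32)
((T + 23549)/(-1391 + F) + 21697)/(-23913 + p(134, -61)) = ((16369 + 23549)/(-1391 - 68767255/685446) + 21697)/(-23913 + (3 + (⅛)*134)) = (39918/(-1022222641/685446) + 21697)/(-23913 + (3 + 67/4)) = (39918*(-685446/1022222641) + 21697)/(-23913 + 79/4) = (-27361633428/1022222641 + 21697)/(-95573/4) = (22151803008349/1022222641)*(-4/95573) = -88607212033396/97696884468293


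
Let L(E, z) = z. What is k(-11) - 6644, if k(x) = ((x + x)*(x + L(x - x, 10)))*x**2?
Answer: -3982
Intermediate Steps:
k(x) = 2*x**3*(10 + x) (k(x) = ((x + x)*(x + 10))*x**2 = ((2*x)*(10 + x))*x**2 = (2*x*(10 + x))*x**2 = 2*x**3*(10 + x))
k(-11) - 6644 = 2*(-11)**3*(10 - 11) - 6644 = 2*(-1331)*(-1) - 6644 = 2662 - 6644 = -3982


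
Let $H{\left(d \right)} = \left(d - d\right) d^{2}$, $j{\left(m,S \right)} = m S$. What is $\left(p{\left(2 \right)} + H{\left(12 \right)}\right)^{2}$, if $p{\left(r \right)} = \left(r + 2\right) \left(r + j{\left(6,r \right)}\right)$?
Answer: $3136$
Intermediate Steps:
$j{\left(m,S \right)} = S m$
$H{\left(d \right)} = 0$ ($H{\left(d \right)} = 0 d^{2} = 0$)
$p{\left(r \right)} = 7 r \left(2 + r\right)$ ($p{\left(r \right)} = \left(r + 2\right) \left(r + r 6\right) = \left(2 + r\right) \left(r + 6 r\right) = \left(2 + r\right) 7 r = 7 r \left(2 + r\right)$)
$\left(p{\left(2 \right)} + H{\left(12 \right)}\right)^{2} = \left(7 \cdot 2 \left(2 + 2\right) + 0\right)^{2} = \left(7 \cdot 2 \cdot 4 + 0\right)^{2} = \left(56 + 0\right)^{2} = 56^{2} = 3136$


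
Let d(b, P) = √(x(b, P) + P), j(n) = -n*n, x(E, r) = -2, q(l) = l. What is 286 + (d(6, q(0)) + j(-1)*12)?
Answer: 274 + I*√2 ≈ 274.0 + 1.4142*I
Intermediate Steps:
j(n) = -n²
d(b, P) = √(-2 + P)
286 + (d(6, q(0)) + j(-1)*12) = 286 + (√(-2 + 0) - 1*(-1)²*12) = 286 + (√(-2) - 1*1*12) = 286 + (I*√2 - 1*12) = 286 + (I*√2 - 12) = 286 + (-12 + I*√2) = 274 + I*√2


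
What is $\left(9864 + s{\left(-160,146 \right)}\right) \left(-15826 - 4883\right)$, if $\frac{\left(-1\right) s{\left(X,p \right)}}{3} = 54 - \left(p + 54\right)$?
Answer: $-213344118$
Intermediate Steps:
$s{\left(X,p \right)} = 3 p$ ($s{\left(X,p \right)} = - 3 \left(54 - \left(p + 54\right)\right) = - 3 \left(54 - \left(54 + p\right)\right) = - 3 \left(- p\right) = 3 p$)
$\left(9864 + s{\left(-160,146 \right)}\right) \left(-15826 - 4883\right) = \left(9864 + 3 \cdot 146\right) \left(-15826 - 4883\right) = \left(9864 + 438\right) \left(-20709\right) = 10302 \left(-20709\right) = -213344118$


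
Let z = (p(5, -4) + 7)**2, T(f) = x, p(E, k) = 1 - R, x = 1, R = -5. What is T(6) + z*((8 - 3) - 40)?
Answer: -5914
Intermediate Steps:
p(E, k) = 6 (p(E, k) = 1 - 1*(-5) = 1 + 5 = 6)
T(f) = 1
z = 169 (z = (6 + 7)**2 = 13**2 = 169)
T(6) + z*((8 - 3) - 40) = 1 + 169*((8 - 3) - 40) = 1 + 169*(5 - 40) = 1 + 169*(-35) = 1 - 5915 = -5914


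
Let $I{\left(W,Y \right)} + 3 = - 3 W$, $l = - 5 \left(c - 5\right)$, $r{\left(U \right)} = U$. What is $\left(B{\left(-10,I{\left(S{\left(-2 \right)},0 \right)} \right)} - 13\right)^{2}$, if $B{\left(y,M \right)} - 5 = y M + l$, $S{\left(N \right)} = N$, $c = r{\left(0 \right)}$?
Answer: $169$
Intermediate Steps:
$c = 0$
$l = 25$ ($l = - 5 \left(0 - 5\right) = \left(-5\right) \left(-5\right) = 25$)
$I{\left(W,Y \right)} = -3 - 3 W$
$B{\left(y,M \right)} = 30 + M y$ ($B{\left(y,M \right)} = 5 + \left(y M + 25\right) = 5 + \left(M y + 25\right) = 5 + \left(25 + M y\right) = 30 + M y$)
$\left(B{\left(-10,I{\left(S{\left(-2 \right)},0 \right)} \right)} - 13\right)^{2} = \left(\left(30 + \left(-3 - -6\right) \left(-10\right)\right) - 13\right)^{2} = \left(\left(30 + \left(-3 + 6\right) \left(-10\right)\right) - 13\right)^{2} = \left(\left(30 + 3 \left(-10\right)\right) - 13\right)^{2} = \left(\left(30 - 30\right) - 13\right)^{2} = \left(0 - 13\right)^{2} = \left(-13\right)^{2} = 169$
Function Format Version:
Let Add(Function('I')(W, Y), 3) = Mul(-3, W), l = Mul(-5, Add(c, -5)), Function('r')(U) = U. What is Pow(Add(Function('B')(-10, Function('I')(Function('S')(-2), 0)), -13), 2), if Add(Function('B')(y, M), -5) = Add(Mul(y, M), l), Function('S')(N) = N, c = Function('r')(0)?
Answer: 169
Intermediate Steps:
c = 0
l = 25 (l = Mul(-5, Add(0, -5)) = Mul(-5, -5) = 25)
Function('I')(W, Y) = Add(-3, Mul(-3, W))
Function('B')(y, M) = Add(30, Mul(M, y)) (Function('B')(y, M) = Add(5, Add(Mul(y, M), 25)) = Add(5, Add(Mul(M, y), 25)) = Add(5, Add(25, Mul(M, y))) = Add(30, Mul(M, y)))
Pow(Add(Function('B')(-10, Function('I')(Function('S')(-2), 0)), -13), 2) = Pow(Add(Add(30, Mul(Add(-3, Mul(-3, -2)), -10)), -13), 2) = Pow(Add(Add(30, Mul(Add(-3, 6), -10)), -13), 2) = Pow(Add(Add(30, Mul(3, -10)), -13), 2) = Pow(Add(Add(30, -30), -13), 2) = Pow(Add(0, -13), 2) = Pow(-13, 2) = 169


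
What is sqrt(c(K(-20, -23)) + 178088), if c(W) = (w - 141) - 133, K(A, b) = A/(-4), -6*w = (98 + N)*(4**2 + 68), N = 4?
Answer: sqrt(176386) ≈ 419.98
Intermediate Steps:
w = -1428 (w = -(98 + 4)*(4**2 + 68)/6 = -17*(16 + 68) = -17*84 = -1/6*8568 = -1428)
K(A, b) = -A/4
c(W) = -1702 (c(W) = (-1428 - 141) - 133 = -1569 - 133 = -1702)
sqrt(c(K(-20, -23)) + 178088) = sqrt(-1702 + 178088) = sqrt(176386)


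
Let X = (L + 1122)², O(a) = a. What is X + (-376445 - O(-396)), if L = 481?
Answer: 2193560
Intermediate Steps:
X = 2569609 (X = (481 + 1122)² = 1603² = 2569609)
X + (-376445 - O(-396)) = 2569609 + (-376445 - 1*(-396)) = 2569609 + (-376445 + 396) = 2569609 - 376049 = 2193560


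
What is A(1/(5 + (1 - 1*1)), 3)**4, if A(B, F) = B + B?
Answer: 16/625 ≈ 0.025600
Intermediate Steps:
A(B, F) = 2*B
A(1/(5 + (1 - 1*1)), 3)**4 = (2/(5 + (1 - 1*1)))**4 = (2/(5 + (1 - 1)))**4 = (2/(5 + 0))**4 = (2/5)**4 = 16/625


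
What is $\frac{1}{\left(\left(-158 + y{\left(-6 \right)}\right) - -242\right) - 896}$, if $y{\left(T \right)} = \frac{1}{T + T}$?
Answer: $- \frac{12}{9745} \approx -0.0012314$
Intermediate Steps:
$y{\left(T \right)} = \frac{1}{2 T}$
$\frac{1}{\left(\left(-158 + y{\left(-6 \right)}\right) - -242\right) - 896} = \frac{1}{\left(\left(-158 + \frac{1}{2 \left(-6\right)}\right) - -242\right) - 896} = \frac{1}{\left(\left(-158 + \frac{1}{2} \left(- \frac{1}{6}\right)\right) + 242\right) - 896} = \frac{1}{\left(\left(-158 - \frac{1}{12}\right) + 242\right) - 896} = \frac{1}{\left(- \frac{1897}{12} + 242\right) - 896} = \frac{1}{\frac{1007}{12} - 896} = \frac{1}{- \frac{9745}{12}} = - \frac{12}{9745}$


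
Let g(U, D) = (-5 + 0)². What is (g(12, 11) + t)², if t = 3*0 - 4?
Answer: 441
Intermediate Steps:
g(U, D) = 25 (g(U, D) = (-5)² = 25)
t = -4 (t = 0 - 4 = -4)
(g(12, 11) + t)² = (25 - 4)² = 21² = 441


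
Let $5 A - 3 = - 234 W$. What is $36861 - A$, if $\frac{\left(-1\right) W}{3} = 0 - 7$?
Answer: $\frac{189216}{5} \approx 37843.0$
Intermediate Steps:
$W = 21$ ($W = - 3 \left(0 - 7\right) = \left(-3\right) \left(-7\right) = 21$)
$A = - \frac{4911}{5}$ ($A = \frac{3}{5} + \frac{\left(-234\right) 21}{5} = \frac{3}{5} + \frac{1}{5} \left(-4914\right) = \frac{3}{5} - \frac{4914}{5} = - \frac{4911}{5} \approx -982.2$)
$36861 - A = 36861 - - \frac{4911}{5} = 36861 + \frac{4911}{5} = \frac{189216}{5}$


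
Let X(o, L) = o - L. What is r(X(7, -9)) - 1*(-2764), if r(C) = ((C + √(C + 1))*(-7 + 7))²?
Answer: 2764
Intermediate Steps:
r(C) = 0 (r(C) = ((C + √(1 + C))*0)² = 0² = 0)
r(X(7, -9)) - 1*(-2764) = 0 - 1*(-2764) = 0 + 2764 = 2764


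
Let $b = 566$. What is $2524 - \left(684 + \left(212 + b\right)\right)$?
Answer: $1062$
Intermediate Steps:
$2524 - \left(684 + \left(212 + b\right)\right) = 2524 - \left(684 + \left(212 + 566\right)\right) = 2524 - \left(684 + 778\right) = 2524 - 1462 = 1062$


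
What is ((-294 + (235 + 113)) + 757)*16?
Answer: 12976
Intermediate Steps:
((-294 + (235 + 113)) + 757)*16 = ((-294 + 348) + 757)*16 = (54 + 757)*16 = 811*16 = 12976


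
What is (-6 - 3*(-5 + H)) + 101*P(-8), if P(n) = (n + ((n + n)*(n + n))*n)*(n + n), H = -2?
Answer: 3322511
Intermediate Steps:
P(n) = 2*n*(n + 4*n³) (P(n) = (n + ((2*n)*(2*n))*n)*(2*n) = (n + (4*n²)*n)*(2*n) = (n + 4*n³)*(2*n) = 2*n*(n + 4*n³))
(-6 - 3*(-5 + H)) + 101*P(-8) = (-6 - 3*(-5 - 2)) + 101*((-8)²*(2 + 8*(-8)²)) = (-6 - 3*(-7)) + 101*(64*(2 + 8*64)) = (-6 + 21) + 101*(64*(2 + 512)) = 15 + 101*(64*514) = 15 + 101*32896 = 15 + 3322496 = 3322511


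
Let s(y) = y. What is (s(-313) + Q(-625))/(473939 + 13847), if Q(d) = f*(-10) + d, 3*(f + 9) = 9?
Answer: -439/243893 ≈ -0.0018000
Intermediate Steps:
f = -6 (f = -9 + (⅓)*9 = -9 + 3 = -6)
Q(d) = 60 + d (Q(d) = -6*(-10) + d = 60 + d)
(s(-313) + Q(-625))/(473939 + 13847) = (-313 + (60 - 625))/(473939 + 13847) = (-313 - 565)/487786 = -878*1/487786 = -439/243893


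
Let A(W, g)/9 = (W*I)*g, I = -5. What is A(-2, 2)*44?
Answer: 7920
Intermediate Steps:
A(W, g) = -45*W*g (A(W, g) = 9*((W*(-5))*g) = 9*((-5*W)*g) = 9*(-5*W*g) = -45*W*g)
A(-2, 2)*44 = -45*(-2)*2*44 = 180*44 = 7920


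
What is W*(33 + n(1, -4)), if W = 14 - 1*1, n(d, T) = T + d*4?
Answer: 429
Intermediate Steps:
n(d, T) = T + 4*d
W = 13 (W = 14 - 1 = 13)
W*(33 + n(1, -4)) = 13*(33 + (-4 + 4*1)) = 13*(33 + (-4 + 4)) = 13*(33 + 0) = 13*33 = 429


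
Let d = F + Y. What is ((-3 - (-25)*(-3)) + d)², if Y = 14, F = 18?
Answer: 2116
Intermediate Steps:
d = 32 (d = 18 + 14 = 32)
((-3 - (-25)*(-3)) + d)² = ((-3 - (-25)*(-3)) + 32)² = ((-3 - 5*15) + 32)² = ((-3 - 75) + 32)² = (-78 + 32)² = (-46)² = 2116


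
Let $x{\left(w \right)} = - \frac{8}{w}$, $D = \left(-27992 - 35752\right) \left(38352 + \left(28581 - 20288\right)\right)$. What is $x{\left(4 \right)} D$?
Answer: $5946677760$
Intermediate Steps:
$D = -2973338880$ ($D = - 63744 \left(38352 + 8293\right) = \left(-63744\right) 46645 = -2973338880$)
$x{\left(4 \right)} D = - \frac{8}{4} \left(-2973338880\right) = \left(-8\right) \frac{1}{4} \left(-2973338880\right) = \left(-2\right) \left(-2973338880\right) = 5946677760$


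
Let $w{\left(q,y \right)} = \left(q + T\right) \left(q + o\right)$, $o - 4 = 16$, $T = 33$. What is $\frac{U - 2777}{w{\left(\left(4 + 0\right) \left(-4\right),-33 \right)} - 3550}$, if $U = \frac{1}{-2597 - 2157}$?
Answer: $\frac{13201859}{16553428} \approx 0.79753$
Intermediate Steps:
$o = 20$ ($o = 4 + 16 = 20$)
$U = - \frac{1}{4754}$ ($U = \frac{1}{-4754} = - \frac{1}{4754} \approx -0.00021035$)
$w{\left(q,y \right)} = \left(20 + q\right) \left(33 + q\right)$ ($w{\left(q,y \right)} = \left(q + 33\right) \left(q + 20\right) = \left(33 + q\right) \left(20 + q\right) = \left(20 + q\right) \left(33 + q\right)$)
$\frac{U - 2777}{w{\left(\left(4 + 0\right) \left(-4\right),-33 \right)} - 3550} = \frac{- \frac{1}{4754} - 2777}{\left(660 + \left(\left(4 + 0\right) \left(-4\right)\right)^{2} + 53 \left(4 + 0\right) \left(-4\right)\right) - 3550} = - \frac{13201859}{4754 \left(\left(660 + \left(4 \left(-4\right)\right)^{2} + 53 \cdot 4 \left(-4\right)\right) - 3550\right)} = - \frac{13201859}{4754 \left(\left(660 + \left(-16\right)^{2} + 53 \left(-16\right)\right) - 3550\right)} = - \frac{13201859}{4754 \left(\left(660 + 256 - 848\right) - 3550\right)} = - \frac{13201859}{4754 \left(68 - 3550\right)} = - \frac{13201859}{4754 \left(-3482\right)} = \left(- \frac{13201859}{4754}\right) \left(- \frac{1}{3482}\right) = \frac{13201859}{16553428}$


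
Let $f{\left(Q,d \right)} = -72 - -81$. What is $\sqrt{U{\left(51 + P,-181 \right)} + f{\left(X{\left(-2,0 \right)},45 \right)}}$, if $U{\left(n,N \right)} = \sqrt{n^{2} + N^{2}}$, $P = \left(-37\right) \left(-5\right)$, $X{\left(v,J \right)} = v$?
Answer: $\sqrt{9 + \sqrt{88457}} \approx 17.505$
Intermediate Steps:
$P = 185$
$U{\left(n,N \right)} = \sqrt{N^{2} + n^{2}}$
$f{\left(Q,d \right)} = 9$ ($f{\left(Q,d \right)} = -72 + 81 = 9$)
$\sqrt{U{\left(51 + P,-181 \right)} + f{\left(X{\left(-2,0 \right)},45 \right)}} = \sqrt{\sqrt{\left(-181\right)^{2} + \left(51 + 185\right)^{2}} + 9} = \sqrt{\sqrt{32761 + 236^{2}} + 9} = \sqrt{\sqrt{32761 + 55696} + 9} = \sqrt{\sqrt{88457} + 9} = \sqrt{9 + \sqrt{88457}}$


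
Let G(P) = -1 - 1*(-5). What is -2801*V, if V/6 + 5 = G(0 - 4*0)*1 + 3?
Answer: -33612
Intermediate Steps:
G(P) = 4 (G(P) = -1 + 5 = 4)
V = 12 (V = -30 + 6*(4*1 + 3) = -30 + 6*(4 + 3) = -30 + 6*7 = -30 + 42 = 12)
-2801*V = -2801*12 = -33612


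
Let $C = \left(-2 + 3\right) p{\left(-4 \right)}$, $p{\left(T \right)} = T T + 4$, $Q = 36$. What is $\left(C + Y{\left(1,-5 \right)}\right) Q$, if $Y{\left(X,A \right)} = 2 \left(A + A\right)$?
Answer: $0$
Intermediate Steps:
$Y{\left(X,A \right)} = 4 A$ ($Y{\left(X,A \right)} = 2 \cdot 2 A = 4 A$)
$p{\left(T \right)} = 4 + T^{2}$ ($p{\left(T \right)} = T^{2} + 4 = 4 + T^{2}$)
$C = 20$ ($C = \left(-2 + 3\right) \left(4 + \left(-4\right)^{2}\right) = 1 \left(4 + 16\right) = 1 \cdot 20 = 20$)
$\left(C + Y{\left(1,-5 \right)}\right) Q = \left(20 + 4 \left(-5\right)\right) 36 = \left(20 - 20\right) 36 = 0 \cdot 36 = 0$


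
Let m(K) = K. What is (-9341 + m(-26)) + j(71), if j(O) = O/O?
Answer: -9366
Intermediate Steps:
j(O) = 1
(-9341 + m(-26)) + j(71) = (-9341 - 26) + 1 = -9367 + 1 = -9366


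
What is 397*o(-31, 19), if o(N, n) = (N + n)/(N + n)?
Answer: 397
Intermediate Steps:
o(N, n) = 1
397*o(-31, 19) = 397*1 = 397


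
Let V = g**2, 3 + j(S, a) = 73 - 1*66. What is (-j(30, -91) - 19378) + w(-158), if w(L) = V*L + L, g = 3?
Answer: -20962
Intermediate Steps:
j(S, a) = 4 (j(S, a) = -3 + (73 - 1*66) = -3 + (73 - 66) = -3 + 7 = 4)
V = 9 (V = 3**2 = 9)
w(L) = 10*L (w(L) = 9*L + L = 10*L)
(-j(30, -91) - 19378) + w(-158) = (-1*4 - 19378) + 10*(-158) = (-4 - 19378) - 1580 = -19382 - 1580 = -20962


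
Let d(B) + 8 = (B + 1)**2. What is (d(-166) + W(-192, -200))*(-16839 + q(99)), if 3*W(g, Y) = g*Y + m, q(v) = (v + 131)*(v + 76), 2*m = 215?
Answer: 5626061287/6 ≈ 9.3768e+8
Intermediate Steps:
m = 215/2 (m = (1/2)*215 = 215/2 ≈ 107.50)
q(v) = (76 + v)*(131 + v) (q(v) = (131 + v)*(76 + v) = (76 + v)*(131 + v))
d(B) = -8 + (1 + B)**2 (d(B) = -8 + (B + 1)**2 = -8 + (1 + B)**2)
W(g, Y) = 215/6 + Y*g/3 (W(g, Y) = (g*Y + 215/2)/3 = (Y*g + 215/2)/3 = (215/2 + Y*g)/3 = 215/6 + Y*g/3)
(d(-166) + W(-192, -200))*(-16839 + q(99)) = ((-8 + (1 - 166)**2) + (215/6 + (1/3)*(-200)*(-192)))*(-16839 + (9956 + 99**2 + 207*99)) = ((-8 + (-165)**2) + (215/6 + 12800))*(-16839 + (9956 + 9801 + 20493)) = ((-8 + 27225) + 77015/6)*(-16839 + 40250) = (27217 + 77015/6)*23411 = (240317/6)*23411 = 5626061287/6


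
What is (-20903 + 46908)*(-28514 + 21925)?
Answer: -171346945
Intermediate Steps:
(-20903 + 46908)*(-28514 + 21925) = 26005*(-6589) = -171346945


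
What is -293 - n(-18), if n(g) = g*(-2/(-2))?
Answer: -275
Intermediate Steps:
n(g) = g (n(g) = g*(-2*(-½)) = g*1 = g)
-293 - n(-18) = -293 - 1*(-18) = -293 + 18 = -275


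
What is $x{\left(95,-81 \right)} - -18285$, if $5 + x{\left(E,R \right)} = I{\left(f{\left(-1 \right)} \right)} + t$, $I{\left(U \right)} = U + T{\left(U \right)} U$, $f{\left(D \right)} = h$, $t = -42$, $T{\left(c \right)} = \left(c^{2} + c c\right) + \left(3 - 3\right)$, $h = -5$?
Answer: $17983$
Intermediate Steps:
$T{\left(c \right)} = 2 c^{2}$ ($T{\left(c \right)} = \left(c^{2} + c^{2}\right) + 0 = 2 c^{2} + 0 = 2 c^{2}$)
$f{\left(D \right)} = -5$
$I{\left(U \right)} = U + 2 U^{3}$ ($I{\left(U \right)} = U + 2 U^{2} U = U + 2 U^{3}$)
$x{\left(E,R \right)} = -302$ ($x{\left(E,R \right)} = -5 + \left(\left(-5 + 2 \left(-5\right)^{3}\right) - 42\right) = -5 + \left(\left(-5 + 2 \left(-125\right)\right) - 42\right) = -5 - 297 = -302$)
$x{\left(95,-81 \right)} - -18285 = -302 - -18285 = -302 + 18285 = 17983$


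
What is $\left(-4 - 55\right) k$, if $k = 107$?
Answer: $-6313$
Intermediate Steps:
$\left(-4 - 55\right) k = \left(-4 - 55\right) 107 = \left(-59\right) 107 = -6313$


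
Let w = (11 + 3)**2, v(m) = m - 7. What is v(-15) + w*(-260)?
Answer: -50982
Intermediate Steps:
v(m) = -7 + m
w = 196 (w = 14**2 = 196)
v(-15) + w*(-260) = (-7 - 15) + 196*(-260) = -22 - 50960 = -50982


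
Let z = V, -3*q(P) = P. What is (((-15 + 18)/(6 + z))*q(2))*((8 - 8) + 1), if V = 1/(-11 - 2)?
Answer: -26/77 ≈ -0.33766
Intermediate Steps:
q(P) = -P/3
V = -1/13 (V = 1/(-13) = -1/13 ≈ -0.076923)
z = -1/13 ≈ -0.076923
(((-15 + 18)/(6 + z))*q(2))*((8 - 8) + 1) = (((-15 + 18)/(6 - 1/13))*(-⅓*2))*((8 - 8) + 1) = ((3/(77/13))*(-⅔))*(0 + 1) = ((3*(13/77))*(-⅔))*1 = ((39/77)*(-⅔))*1 = -26/77*1 = -26/77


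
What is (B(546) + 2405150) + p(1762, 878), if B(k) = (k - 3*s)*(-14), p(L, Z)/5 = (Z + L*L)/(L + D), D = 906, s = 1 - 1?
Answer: 3206036809/1334 ≈ 2.4033e+6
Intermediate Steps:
s = 0
p(L, Z) = 5*(Z + L²)/(906 + L) (p(L, Z) = 5*((Z + L*L)/(L + 906)) = 5*((Z + L²)/(906 + L)) = 5*(Z + L²)/(906 + L))
B(k) = -14*k (B(k) = (k - 3*0)*(-14) = (k + 0)*(-14) = k*(-14) = -14*k)
(B(546) + 2405150) + p(1762, 878) = (-14*546 + 2405150) + 5*(878 + 1762²)/(906 + 1762) = (-7644 + 2405150) + 5*(878 + 3104644)/2668 = 2397506 + 5*(1/2668)*3105522 = 2397506 + 7763805/1334 = 3206036809/1334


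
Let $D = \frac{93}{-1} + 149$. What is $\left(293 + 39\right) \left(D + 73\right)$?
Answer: $42828$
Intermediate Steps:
$D = 56$ ($D = 93 \left(-1\right) + 149 = -93 + 149 = 56$)
$\left(293 + 39\right) \left(D + 73\right) = \left(293 + 39\right) \left(56 + 73\right) = 332 \cdot 129 = 42828$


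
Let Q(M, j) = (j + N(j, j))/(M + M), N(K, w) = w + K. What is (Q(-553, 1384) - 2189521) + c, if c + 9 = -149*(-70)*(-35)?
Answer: -1412684816/553 ≈ -2.5546e+6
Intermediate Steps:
N(K, w) = K + w
c = -365059 (c = -9 - 149*(-70)*(-35) = -9 + 10430*(-35) = -9 - 365050 = -365059)
Q(M, j) = 3*j/(2*M) (Q(M, j) = (j + (j + j))/(M + M) = (j + 2*j)/((2*M)) = (3*j)*(1/(2*M)) = 3*j/(2*M))
(Q(-553, 1384) - 2189521) + c = ((3/2)*1384/(-553) - 2189521) - 365059 = ((3/2)*1384*(-1/553) - 2189521) - 365059 = (-2076/553 - 2189521) - 365059 = -1210807189/553 - 365059 = -1412684816/553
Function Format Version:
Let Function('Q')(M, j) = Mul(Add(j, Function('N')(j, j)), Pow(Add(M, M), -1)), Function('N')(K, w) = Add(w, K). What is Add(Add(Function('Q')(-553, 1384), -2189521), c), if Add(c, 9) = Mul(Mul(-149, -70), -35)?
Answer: Rational(-1412684816, 553) ≈ -2.5546e+6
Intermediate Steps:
Function('N')(K, w) = Add(K, w)
c = -365059 (c = Add(-9, Mul(Mul(-149, -70), -35)) = Add(-9, Mul(10430, -35)) = Add(-9, -365050) = -365059)
Function('Q')(M, j) = Mul(Rational(3, 2), j, Pow(M, -1)) (Function('Q')(M, j) = Mul(Add(j, Add(j, j)), Pow(Add(M, M), -1)) = Mul(Add(j, Mul(2, j)), Pow(Mul(2, M), -1)) = Mul(Mul(3, j), Mul(Rational(1, 2), Pow(M, -1))) = Mul(Rational(3, 2), j, Pow(M, -1)))
Add(Add(Function('Q')(-553, 1384), -2189521), c) = Add(Add(Mul(Rational(3, 2), 1384, Pow(-553, -1)), -2189521), -365059) = Add(Add(Mul(Rational(3, 2), 1384, Rational(-1, 553)), -2189521), -365059) = Add(Add(Rational(-2076, 553), -2189521), -365059) = Add(Rational(-1210807189, 553), -365059) = Rational(-1412684816, 553)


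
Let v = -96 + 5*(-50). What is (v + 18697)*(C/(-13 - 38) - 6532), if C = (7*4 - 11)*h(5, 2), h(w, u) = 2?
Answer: -119880966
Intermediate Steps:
v = -346 (v = -96 - 250 = -346)
C = 34 (C = (7*4 - 11)*2 = (28 - 11)*2 = 17*2 = 34)
(v + 18697)*(C/(-13 - 38) - 6532) = (-346 + 18697)*(34/(-13 - 38) - 6532) = 18351*(34/(-51) - 6532) = 18351*(-1/51*34 - 6532) = 18351*(-⅔ - 6532) = 18351*(-19598/3) = -119880966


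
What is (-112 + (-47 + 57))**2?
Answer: 10404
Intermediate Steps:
(-112 + (-47 + 57))**2 = (-112 + 10)**2 = (-102)**2 = 10404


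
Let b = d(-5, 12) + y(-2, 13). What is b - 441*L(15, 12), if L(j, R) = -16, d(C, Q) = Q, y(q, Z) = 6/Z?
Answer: 91890/13 ≈ 7068.5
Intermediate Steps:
b = 162/13 (b = 12 + 6/13 = 162/13 ≈ 12.462)
b - 441*L(15, 12) = 162/13 - 441*(-16) = 162/13 + 7056 = 91890/13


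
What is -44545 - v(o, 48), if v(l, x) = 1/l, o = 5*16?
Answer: -3563601/80 ≈ -44545.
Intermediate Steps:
o = 80
-44545 - v(o, 48) = -44545 - 1/80 = -3563601/80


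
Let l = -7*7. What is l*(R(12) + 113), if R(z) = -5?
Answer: -5292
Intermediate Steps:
l = -49
l*(R(12) + 113) = -49*(-5 + 113) = -49*108 = -5292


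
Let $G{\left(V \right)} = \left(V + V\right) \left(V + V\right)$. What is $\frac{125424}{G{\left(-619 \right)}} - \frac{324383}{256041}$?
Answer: $- \frac{116262493067}{98104925601} \approx -1.1851$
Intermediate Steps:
$G{\left(V \right)} = 4 V^{2}$ ($G{\left(V \right)} = 2 V 2 V = 4 V^{2}$)
$\frac{125424}{G{\left(-619 \right)}} - \frac{324383}{256041} = \frac{125424}{4 \left(-619\right)^{2}} - \frac{324383}{256041} = \frac{125424}{4 \cdot 383161} - \frac{324383}{256041} = \frac{125424}{1532644} - \frac{324383}{256041} = 125424 \cdot \frac{1}{1532644} - \frac{324383}{256041} = \frac{31356}{383161} - \frac{324383}{256041} = - \frac{116262493067}{98104925601}$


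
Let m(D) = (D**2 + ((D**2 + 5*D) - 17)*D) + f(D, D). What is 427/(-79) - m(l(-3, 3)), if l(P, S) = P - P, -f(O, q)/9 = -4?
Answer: -3271/79 ≈ -41.405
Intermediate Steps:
f(O, q) = 36 (f(O, q) = -9*(-4) = 36)
l(P, S) = 0
m(D) = 36 + D**2 + D*(-17 + D**2 + 5*D) (m(D) = (D**2 + ((D**2 + 5*D) - 17)*D) + 36 = (D**2 + (-17 + D**2 + 5*D)*D) + 36 = (D**2 + D*(-17 + D**2 + 5*D)) + 36 = 36 + D**2 + D*(-17 + D**2 + 5*D))
427/(-79) - m(l(-3, 3)) = 427/(-79) - (36 + 0**3 - 17*0 + 6*0**2) = 427*(-1/79) - (36 + 0 + 0 + 6*0) = -427/79 - (36 + 0 + 0 + 0) = -427/79 - 1*36 = -427/79 - 36 = -3271/79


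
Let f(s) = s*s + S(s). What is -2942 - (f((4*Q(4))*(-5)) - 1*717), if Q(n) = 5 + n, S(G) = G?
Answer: -34445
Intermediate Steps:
f(s) = s + s**2 (f(s) = s*s + s = s**2 + s = s + s**2)
-2942 - (f((4*Q(4))*(-5)) - 1*717) = -2942 - (((4*(5 + 4))*(-5))*(1 + (4*(5 + 4))*(-5)) - 1*717) = -2942 - (((4*9)*(-5))*(1 + (4*9)*(-5)) - 717) = -2942 - ((36*(-5))*(1 + 36*(-5)) - 717) = -2942 - (-180*(1 - 180) - 717) = -2942 - (-180*(-179) - 717) = -2942 - (32220 - 717) = -2942 - 1*31503 = -2942 - 31503 = -34445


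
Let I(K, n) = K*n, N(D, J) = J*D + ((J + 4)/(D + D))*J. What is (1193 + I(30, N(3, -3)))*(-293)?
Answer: -266044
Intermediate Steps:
N(D, J) = D*J + J*(4 + J)/(2*D) (N(D, J) = D*J + ((4 + J)/((2*D)))*J = D*J + ((4 + J)*(1/(2*D)))*J = D*J + ((4 + J)/(2*D))*J = D*J + J*(4 + J)/(2*D))
(1193 + I(30, N(3, -3)))*(-293) = (1193 + 30*((1/2)*(-3)*(4 - 3 + 2*3**2)/3))*(-293) = (1193 + 30*((1/2)*(-3)*(1/3)*(4 - 3 + 2*9)))*(-293) = (1193 + 30*((1/2)*(-3)*(1/3)*(4 - 3 + 18)))*(-293) = (1193 + 30*((1/2)*(-3)*(1/3)*19))*(-293) = (1193 + 30*(-19/2))*(-293) = (1193 - 285)*(-293) = 908*(-293) = -266044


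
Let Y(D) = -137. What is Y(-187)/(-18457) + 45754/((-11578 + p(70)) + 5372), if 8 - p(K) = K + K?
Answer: -421806636/58490233 ≈ -7.2116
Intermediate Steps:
p(K) = 8 - 2*K (p(K) = 8 - (K + K) = 8 - 2*K)
Y(-187)/(-18457) + 45754/((-11578 + p(70)) + 5372) = -137/(-18457) + 45754/((-11578 + (8 - 2*70)) + 5372) = -137*(-1/18457) + 45754/((-11578 + (8 - 140)) + 5372) = 137/18457 + 45754/((-11578 - 132) + 5372) = 137/18457 + 45754/(-11710 + 5372) = 137/18457 + 45754/(-6338) = 137/18457 + 45754*(-1/6338) = 137/18457 - 22877/3169 = -421806636/58490233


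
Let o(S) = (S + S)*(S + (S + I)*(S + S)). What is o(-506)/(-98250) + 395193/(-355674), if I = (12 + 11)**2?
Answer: -1433161741511/5824161750 ≈ -246.07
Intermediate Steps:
I = 529 (I = 23**2 = 529)
o(S) = 2*S*(S + 2*S*(529 + S)) (o(S) = (S + S)*(S + (S + 529)*(S + S)) = (2*S)*(S + (529 + S)*(2*S)) = (2*S)*(S + 2*S*(529 + S)) = 2*S*(S + 2*S*(529 + S)))
o(-506)/(-98250) + 395193/(-355674) = ((-506)**2*(2118 + 4*(-506)))/(-98250) + 395193/(-355674) = (256036*(2118 - 2024))*(-1/98250) + 395193*(-1/355674) = (256036*94)*(-1/98250) - 131731/118558 = 24067384*(-1/98250) - 131731/118558 = -12033692/49125 - 131731/118558 = -1433161741511/5824161750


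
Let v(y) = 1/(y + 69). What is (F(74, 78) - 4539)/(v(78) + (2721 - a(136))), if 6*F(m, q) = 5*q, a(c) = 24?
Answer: -328839/198230 ≈ -1.6589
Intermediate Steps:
v(y) = 1/(69 + y)
F(m, q) = 5*q/6 (F(m, q) = (5*q)/6 = 5*q/6)
(F(74, 78) - 4539)/(v(78) + (2721 - a(136))) = ((⅚)*78 - 4539)/(1/(69 + 78) + (2721 - 1*24)) = (65 - 4539)/(1/147 + (2721 - 24)) = -4474/(1/147 + 2697) = -4474/396460/147 = -4474*147/396460 = -328839/198230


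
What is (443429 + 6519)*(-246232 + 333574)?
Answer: 39299358216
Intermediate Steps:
(443429 + 6519)*(-246232 + 333574) = 449948*87342 = 39299358216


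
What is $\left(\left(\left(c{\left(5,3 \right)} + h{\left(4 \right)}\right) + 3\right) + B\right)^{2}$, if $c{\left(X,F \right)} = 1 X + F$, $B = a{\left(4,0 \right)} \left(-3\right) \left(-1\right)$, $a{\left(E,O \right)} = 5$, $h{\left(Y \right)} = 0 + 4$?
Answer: $900$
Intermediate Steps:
$h{\left(Y \right)} = 4$
$B = 15$ ($B = 5 \left(-3\right) \left(-1\right) = \left(-15\right) \left(-1\right) = 15$)
$c{\left(X,F \right)} = F + X$ ($c{\left(X,F \right)} = X + F = F + X$)
$\left(\left(\left(c{\left(5,3 \right)} + h{\left(4 \right)}\right) + 3\right) + B\right)^{2} = \left(\left(\left(\left(3 + 5\right) + 4\right) + 3\right) + 15\right)^{2} = \left(\left(\left(8 + 4\right) + 3\right) + 15\right)^{2} = \left(\left(12 + 3\right) + 15\right)^{2} = \left(15 + 15\right)^{2} = 30^{2} = 900$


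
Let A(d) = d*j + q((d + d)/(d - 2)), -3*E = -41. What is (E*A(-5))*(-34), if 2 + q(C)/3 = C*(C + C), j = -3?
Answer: -483718/49 ≈ -9871.8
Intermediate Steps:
E = 41/3 (E = -⅓*(-41) = 41/3 ≈ 13.667)
q(C) = -6 + 6*C² (q(C) = -6 + 3*(C*(C + C)) = -6 + 3*(C*(2*C)) = -6 + 3*(2*C²) = -6 + 6*C²)
A(d) = -6 - 3*d + 24*d²/(-2 + d)² (A(d) = d*(-3) + (-6 + 6*((d + d)/(d - 2))²) = -3*d + (-6 + 6*((2*d)/(-2 + d))²) = -3*d + (-6 + 6*(2*d/(-2 + d))²) = -3*d + (-6 + 6*(4*d²/(-2 + d)²)) = -3*d + (-6 + 24*d²/(-2 + d)²) = -6 - 3*d + 24*d²/(-2 + d)²)
(E*A(-5))*(-34) = (41*(-6 - 3*(-5) + 24*(-5)²/(-2 - 5)²)/3)*(-34) = (41*(-6 + 15 + 24*25/(-7)²)/3)*(-34) = (41*(-6 + 15 + 24*25*(1/49))/3)*(-34) = (41*(-6 + 15 + 600/49)/3)*(-34) = ((41/3)*(1041/49))*(-34) = (14227/49)*(-34) = -483718/49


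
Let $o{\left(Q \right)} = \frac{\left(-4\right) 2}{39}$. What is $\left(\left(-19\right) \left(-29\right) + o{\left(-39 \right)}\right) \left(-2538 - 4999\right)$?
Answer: $- \frac{161902297}{39} \approx -4.1513 \cdot 10^{6}$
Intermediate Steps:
$o{\left(Q \right)} = - \frac{8}{39}$ ($o{\left(Q \right)} = \left(-8\right) \frac{1}{39} = - \frac{8}{39}$)
$\left(\left(-19\right) \left(-29\right) + o{\left(-39 \right)}\right) \left(-2538 - 4999\right) = \left(\left(-19\right) \left(-29\right) - \frac{8}{39}\right) \left(-2538 - 4999\right) = \left(551 - \frac{8}{39}\right) \left(-7537\right) = \frac{21481}{39} \left(-7537\right) = - \frac{161902297}{39}$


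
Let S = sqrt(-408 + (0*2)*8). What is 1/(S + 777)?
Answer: 259/201379 - 2*I*sqrt(102)/604137 ≈ 0.0012861 - 3.3434e-5*I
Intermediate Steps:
S = 2*I*sqrt(102) (S = sqrt(-408 + 0*8) = sqrt(-408 + 0) = sqrt(-408) = 2*I*sqrt(102) ≈ 20.199*I)
1/(S + 777) = 1/(2*I*sqrt(102) + 777) = 1/(777 + 2*I*sqrt(102))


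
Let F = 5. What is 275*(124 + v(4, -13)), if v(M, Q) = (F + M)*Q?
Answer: 1925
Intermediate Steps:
v(M, Q) = Q*(5 + M) (v(M, Q) = (5 + M)*Q = Q*(5 + M))
275*(124 + v(4, -13)) = 275*(124 - 13*(5 + 4)) = 275*(124 - 13*9) = 275*(124 - 117) = 275*7 = 1925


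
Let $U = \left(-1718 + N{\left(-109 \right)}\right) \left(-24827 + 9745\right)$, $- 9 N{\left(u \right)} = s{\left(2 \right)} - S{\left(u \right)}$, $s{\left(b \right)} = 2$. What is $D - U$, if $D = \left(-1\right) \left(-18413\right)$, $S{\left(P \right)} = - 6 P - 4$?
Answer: $-24806559$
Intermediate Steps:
$S{\left(P \right)} = -4 - 6 P$
$N{\left(u \right)} = - \frac{2}{3} - \frac{2 u}{3}$ ($N{\left(u \right)} = - \frac{2 - \left(-4 - 6 u\right)}{9} = - \frac{2 + \left(4 + 6 u\right)}{9} = - \frac{6 + 6 u}{9} = - \frac{2}{3} - \frac{2 u}{3}$)
$U = 24824972$ ($U = \left(-1718 - -72\right) \left(-24827 + 9745\right) = \left(-1718 + \left(- \frac{2}{3} + \frac{218}{3}\right)\right) \left(-15082\right) = \left(-1718 + 72\right) \left(-15082\right) = \left(-1646\right) \left(-15082\right) = 24824972$)
$D = 18413$
$D - U = 18413 - 24824972 = -24806559$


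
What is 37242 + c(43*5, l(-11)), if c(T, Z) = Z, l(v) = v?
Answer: 37231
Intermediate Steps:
37242 + c(43*5, l(-11)) = 37242 - 11 = 37231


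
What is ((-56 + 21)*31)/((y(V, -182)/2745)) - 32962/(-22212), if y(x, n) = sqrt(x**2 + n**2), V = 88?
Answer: 16481/11106 - 2978325*sqrt(10217)/20434 ≈ -14731.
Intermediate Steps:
y(x, n) = sqrt(n**2 + x**2)
((-56 + 21)*31)/((y(V, -182)/2745)) - 32962/(-22212) = ((-56 + 21)*31)/((sqrt((-182)**2 + 88**2)/2745)) - 32962/(-22212) = (-35*31)/((sqrt(33124 + 7744)*(1/2745))) - 32962*(-1/22212) = -1085*2745*sqrt(10217)/20434 + 16481/11106 = -2978325*sqrt(10217)/20434 + 16481/11106 = 16481/11106 - 2978325*sqrt(10217)/20434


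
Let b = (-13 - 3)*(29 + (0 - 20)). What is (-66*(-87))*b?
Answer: -826848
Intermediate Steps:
b = -144 (b = -16*(29 - 20) = -16*9 = -144)
(-66*(-87))*b = -66*(-87)*(-144) = 5742*(-144) = -826848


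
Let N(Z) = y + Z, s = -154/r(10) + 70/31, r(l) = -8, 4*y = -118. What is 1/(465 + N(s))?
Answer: 124/56669 ≈ 0.0021881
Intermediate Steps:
y = -59/2 (y = (¼)*(-118) = -59/2 ≈ -29.500)
s = 2667/124 (s = -154/(-8) + 70/31 = -154*(-⅛) + 70*(1/31) = 77/4 + 70/31 = 2667/124 ≈ 21.508)
N(Z) = -59/2 + Z
1/(465 + N(s)) = 1/(465 + (-59/2 + 2667/124)) = 1/(465 - 991/124) = 1/(56669/124) = 124/56669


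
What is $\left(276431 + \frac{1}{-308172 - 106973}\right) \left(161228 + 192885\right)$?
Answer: $\frac{40637635173942822}{415145} \approx 9.7888 \cdot 10^{10}$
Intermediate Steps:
$\left(276431 + \frac{1}{-308172 - 106973}\right) \left(161228 + 192885\right) = \left(276431 + \frac{1}{-415145}\right) 354113 = \left(276431 - \frac{1}{415145}\right) 354113 = \frac{114758947494}{415145} \cdot 354113 = \frac{40637635173942822}{415145}$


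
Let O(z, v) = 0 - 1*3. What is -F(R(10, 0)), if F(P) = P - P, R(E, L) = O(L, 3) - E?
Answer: 0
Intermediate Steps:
O(z, v) = -3 (O(z, v) = 0 - 3 = -3)
R(E, L) = -3 - E
F(P) = 0
-F(R(10, 0)) = -1*0 = 0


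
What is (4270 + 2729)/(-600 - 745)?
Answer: -6999/1345 ≈ -5.2037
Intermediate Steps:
(4270 + 2729)/(-600 - 745) = 6999/(-1345) = 6999*(-1/1345) = -6999/1345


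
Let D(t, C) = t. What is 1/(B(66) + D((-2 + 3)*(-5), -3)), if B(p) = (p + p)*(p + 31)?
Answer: 1/12799 ≈ 7.8131e-5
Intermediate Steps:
B(p) = 2*p*(31 + p) (B(p) = (2*p)*(31 + p) = 2*p*(31 + p))
1/(B(66) + D((-2 + 3)*(-5), -3)) = 1/(2*66*(31 + 66) + (-2 + 3)*(-5)) = 1/(2*66*97 + 1*(-5)) = 1/(12804 - 5) = 1/12799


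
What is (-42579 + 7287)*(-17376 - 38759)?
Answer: 1981116420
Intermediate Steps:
(-42579 + 7287)*(-17376 - 38759) = -35292*(-56135) = 1981116420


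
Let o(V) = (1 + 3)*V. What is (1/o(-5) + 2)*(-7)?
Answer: -273/20 ≈ -13.650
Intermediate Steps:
o(V) = 4*V
(1/o(-5) + 2)*(-7) = (1/(4*(-5)) + 2)*(-7) = (1/(-20) + 2)*(-7) = (-1/20 + 2)*(-7) = (39/20)*(-7) = -273/20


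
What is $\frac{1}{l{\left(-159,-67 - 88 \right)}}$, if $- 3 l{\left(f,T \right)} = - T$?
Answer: $- \frac{3}{155} \approx -0.019355$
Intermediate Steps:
$l{\left(f,T \right)} = \frac{T}{3}$ ($l{\left(f,T \right)} = - \frac{\left(-1\right) T}{3} = \frac{T}{3}$)
$\frac{1}{l{\left(-159,-67 - 88 \right)}} = \frac{1}{\frac{1}{3} \left(-67 - 88\right)} = \frac{1}{\frac{1}{3} \left(-155\right)} = \frac{1}{- \frac{155}{3}} = - \frac{3}{155}$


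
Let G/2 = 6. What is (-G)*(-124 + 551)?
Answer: -5124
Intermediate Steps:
G = 12 (G = 2*6 = 12)
(-G)*(-124 + 551) = (-1*12)*(-124 + 551) = -12*427 = -5124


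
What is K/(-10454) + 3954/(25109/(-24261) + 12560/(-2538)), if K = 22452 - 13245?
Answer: -424762996992417/641953660018 ≈ -661.67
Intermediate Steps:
K = 9207
K/(-10454) + 3954/(25109/(-24261) + 12560/(-2538)) = 9207/(-10454) + 3954/(25109/(-24261) + 12560/(-2538)) = 9207*(-1/10454) + 3954/(25109*(-1/24261) + 12560*(-1/2538)) = -9207/10454 + 3954/(-25109/24261 - 6280/1269) = -9207/10454 + 3954/(-61407467/10262403) = -9207/10454 + 3954*(-10262403/61407467) = -9207/10454 - 40577541462/61407467 = -424762996992417/641953660018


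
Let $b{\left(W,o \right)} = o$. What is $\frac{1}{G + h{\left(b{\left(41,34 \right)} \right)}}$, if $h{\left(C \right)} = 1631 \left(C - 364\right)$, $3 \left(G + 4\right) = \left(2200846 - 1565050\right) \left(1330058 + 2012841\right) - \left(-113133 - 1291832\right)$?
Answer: $\frac{3}{2125401602867} \approx 1.4115 \cdot 10^{-12}$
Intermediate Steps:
$G = \frac{2125403217557}{3}$ ($G = -4 + \frac{\left(2200846 - 1565050\right) \left(1330058 + 2012841\right) - \left(-113133 - 1291832\right)}{3} = -4 + \frac{635796 \cdot 3342899 - -1404965}{3} = -4 + \frac{2125401812604 + 1404965}{3} = -4 + \frac{1}{3} \cdot 2125403217569 = -4 + \frac{2125403217569}{3} = \frac{2125403217557}{3} \approx 7.0847 \cdot 10^{11}$)
$h{\left(C \right)} = -593684 + 1631 C$ ($h{\left(C \right)} = 1631 \left(-364 + C\right) = -593684 + 1631 C$)
$\frac{1}{G + h{\left(b{\left(41,34 \right)} \right)}} = \frac{1}{\frac{2125403217557}{3} + \left(-593684 + 1631 \cdot 34\right)} = \frac{1}{\frac{2125403217557}{3} + \left(-593684 + 55454\right)} = \frac{1}{\frac{2125403217557}{3} - 538230} = \frac{1}{\frac{2125401602867}{3}} = \frac{3}{2125401602867}$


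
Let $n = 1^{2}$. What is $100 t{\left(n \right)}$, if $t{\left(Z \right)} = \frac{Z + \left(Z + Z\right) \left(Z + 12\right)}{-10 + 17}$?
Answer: $\frac{2700}{7} \approx 385.71$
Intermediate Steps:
$n = 1$
$t{\left(Z \right)} = \frac{Z}{7} + \frac{2 Z \left(12 + Z\right)}{7}$ ($t{\left(Z \right)} = \frac{Z + 2 Z \left(12 + Z\right)}{7} = \left(Z + 2 Z \left(12 + Z\right)\right) \frac{1}{7} = \frac{Z}{7} + \frac{2 Z \left(12 + Z\right)}{7}$)
$100 t{\left(n \right)} = 100 \cdot \frac{1}{7} \cdot 1 \left(25 + 2 \cdot 1\right) = 100 \cdot \frac{1}{7} \cdot 1 \left(25 + 2\right) = 100 \cdot \frac{1}{7} \cdot 1 \cdot 27 = 100 \cdot \frac{27}{7} = \frac{2700}{7}$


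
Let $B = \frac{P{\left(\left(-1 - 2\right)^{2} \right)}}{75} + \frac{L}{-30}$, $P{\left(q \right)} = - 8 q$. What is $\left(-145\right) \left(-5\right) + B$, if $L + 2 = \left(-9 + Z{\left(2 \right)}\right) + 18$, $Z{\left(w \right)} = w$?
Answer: $\frac{36187}{50} \approx 723.74$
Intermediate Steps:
$L = 9$ ($L = -2 + \left(\left(-9 + 2\right) + 18\right) = -2 + \left(-7 + 18\right) = -2 + 11 = 9$)
$B = - \frac{63}{50}$ ($B = \frac{\left(-8\right) \left(-1 - 2\right)^{2}}{75} + \frac{9}{-30} = - 8 \left(-3\right)^{2} \cdot \frac{1}{75} + 9 \left(- \frac{1}{30}\right) = \left(-8\right) 9 \cdot \frac{1}{75} - \frac{3}{10} = \left(-72\right) \frac{1}{75} - \frac{3}{10} = - \frac{24}{25} - \frac{3}{10} = - \frac{63}{50} \approx -1.26$)
$\left(-145\right) \left(-5\right) + B = \left(-145\right) \left(-5\right) - \frac{63}{50} = 725 - \frac{63}{50} = \frac{36187}{50}$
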